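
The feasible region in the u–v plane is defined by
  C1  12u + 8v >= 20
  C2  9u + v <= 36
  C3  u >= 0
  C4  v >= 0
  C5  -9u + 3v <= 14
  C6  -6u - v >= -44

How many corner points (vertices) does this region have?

5

Pairwise boundary intersections that survive every other constraint:
  (0, 5/2)
  (5/3, 0)
  (4, 0)
  (47/18, 25/2)
  (0, 14/3)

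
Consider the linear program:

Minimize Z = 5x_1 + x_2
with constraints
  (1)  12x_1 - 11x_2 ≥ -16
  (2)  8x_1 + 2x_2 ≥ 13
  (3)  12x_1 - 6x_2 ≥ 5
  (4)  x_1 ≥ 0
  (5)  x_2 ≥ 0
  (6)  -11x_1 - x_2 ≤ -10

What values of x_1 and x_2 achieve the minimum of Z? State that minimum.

x_1 = 11/9, x_2 = 29/18, minimum Z = 139/18

Extreme points and Z = 5x_1 + x_2:
  (151/60, 21/5) → Z = 1007/60
  (11/9, 29/18) → Z = 139/18
  (13/8, 0) → Z = 65/8
The feasible region is unbounded (it extends along (11, 12), (1, 0)), but Z strictly increases along every unbounded feasible direction, so there is no improving ray and the minimum is attained at a vertex.

At the optimal vertex, 8x_1 + 2x_2 = 13 and 12x_1 - 6x_2 = 5.
Solving simultaneously gives x_1 = 11/9, x_2 = 29/18.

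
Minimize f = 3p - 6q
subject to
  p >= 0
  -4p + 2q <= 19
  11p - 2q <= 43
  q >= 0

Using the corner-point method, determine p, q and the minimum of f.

p = 62/7, q = 381/14, minimum f = -957/7

Corner points and f = 3p - 6q:
  (0, 19/2) → f = -57
  (0, 0) → f = 0
  (62/7, 381/14) → f = -957/7
  (43/11, 0) → f = 129/11

The binding constraints are -4p + 2q = 19 and 11p - 2q = 43.
Solving simultaneously gives p = 62/7, q = 381/14.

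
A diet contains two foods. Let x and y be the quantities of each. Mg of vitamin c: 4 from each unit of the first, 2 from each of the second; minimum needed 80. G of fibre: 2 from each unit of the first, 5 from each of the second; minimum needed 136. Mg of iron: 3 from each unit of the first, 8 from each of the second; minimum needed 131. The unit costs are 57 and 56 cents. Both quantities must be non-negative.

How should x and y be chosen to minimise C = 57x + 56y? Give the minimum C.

Feasible corners and C = 57x + 56y:
  (0, 40) → C = 2240
  (68, 0) → C = 3876
  (8, 24) → C = 1800
The feasible region is unbounded (it extends along (0, 1), (1, 0)), but C strictly increases along every unbounded feasible direction, so there is no improving ray and the minimum is attained at a vertex.

The binding constraints are 4x + 2y = 80 and 2x + 5y = 136.
Solving simultaneously gives x = 8, y = 24.

x = 8, y = 24, minimum C = 1800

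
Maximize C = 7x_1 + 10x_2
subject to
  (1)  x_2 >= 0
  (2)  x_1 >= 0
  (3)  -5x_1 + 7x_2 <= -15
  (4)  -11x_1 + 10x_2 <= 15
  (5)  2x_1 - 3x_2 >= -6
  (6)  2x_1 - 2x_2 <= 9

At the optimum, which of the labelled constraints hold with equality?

(3) and (6)

Extreme points and C = 7x_1 + 10x_2:
  (3, 0) → C = 21
  (9/2, 0) → C = 63/2
  (33/4, 15/4) → C = 381/4

The maximum is at (33/4, 15/4). Substituting into each constraint, equality holds for (3) and (6); the remaining constraints have slack.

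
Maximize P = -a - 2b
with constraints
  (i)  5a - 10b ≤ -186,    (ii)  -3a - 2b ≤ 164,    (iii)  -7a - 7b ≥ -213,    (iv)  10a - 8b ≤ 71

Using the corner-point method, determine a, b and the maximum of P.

Vertices and P = -a - 2b:
  (-503/10, -131/20) → P = 317/5
  (276/35, 789/35) → P = -1854/35
  (-1574/7, 1787/7) → P = -2000/7

The optimum lies where 5a - 10b = -186 and -3a - 2b = 164.
Solving simultaneously gives a = -503/10, b = -131/20.

a = -503/10, b = -131/20, maximum P = 317/5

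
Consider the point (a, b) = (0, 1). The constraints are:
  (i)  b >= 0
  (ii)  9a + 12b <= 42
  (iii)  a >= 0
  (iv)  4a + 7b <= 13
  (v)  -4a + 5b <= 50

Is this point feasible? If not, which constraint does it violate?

feasible

(i): 1 ≥ 0 ✓
(ii): 12 ≤ 42 ✓
(iii): 0 ≥ 0 ✓
(iv): 7 ≤ 13 ✓
(v): 5 ≤ 50 ✓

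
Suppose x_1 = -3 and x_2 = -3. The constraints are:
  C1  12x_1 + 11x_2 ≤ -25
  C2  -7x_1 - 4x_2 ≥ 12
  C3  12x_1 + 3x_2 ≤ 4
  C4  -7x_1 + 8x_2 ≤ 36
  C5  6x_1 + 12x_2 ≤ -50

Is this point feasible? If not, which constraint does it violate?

feasible

C1: -69 ≤ -25 ✓
C2: 33 ≥ 12 ✓
C3: -45 ≤ 4 ✓
C4: -3 ≤ 36 ✓
C5: -54 ≤ -50 ✓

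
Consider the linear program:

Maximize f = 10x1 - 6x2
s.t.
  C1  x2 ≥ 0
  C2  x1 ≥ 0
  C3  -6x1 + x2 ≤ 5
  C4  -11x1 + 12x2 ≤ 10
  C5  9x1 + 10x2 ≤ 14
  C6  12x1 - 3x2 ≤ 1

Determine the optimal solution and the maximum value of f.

x1 = 1/12, x2 = 0, maximum f = 5/6

Extreme points and f = 10x1 - 6x2:
  (0, 0) → f = 0
  (1/12, 0) → f = 5/6
  (0, 5/6) → f = -5
  (34/109, 122/109) → f = -392/109
  (52/147, 53/49) → f = -62/21

The optimum lies where x2 = 0 and 12x1 - 3x2 = 1.
Solving simultaneously gives x1 = 1/12, x2 = 0.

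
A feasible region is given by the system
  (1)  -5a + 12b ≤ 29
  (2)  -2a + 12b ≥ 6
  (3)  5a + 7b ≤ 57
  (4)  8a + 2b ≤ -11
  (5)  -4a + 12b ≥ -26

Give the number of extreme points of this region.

Of the 10 pairwise boundary intersections, those satisfying every inequality are:
  (-23/3, -7/9)
  (-95/53, 177/106)
  (-36/25, 13/50)

3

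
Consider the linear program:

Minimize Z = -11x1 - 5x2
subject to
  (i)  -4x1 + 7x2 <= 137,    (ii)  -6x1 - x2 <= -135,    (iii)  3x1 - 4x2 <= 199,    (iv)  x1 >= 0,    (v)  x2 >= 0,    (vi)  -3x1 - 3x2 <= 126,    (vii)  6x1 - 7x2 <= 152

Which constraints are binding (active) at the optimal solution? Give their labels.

(i) and (vii)

Corner points and Z = -11x1 - 5x2:
  (404/23, 681/23) → Z = -7849/23
  (289/2, 715/7) → Z = -29403/14
  (45/2, 0) → Z = -495/2
  (76/3, 0) → Z = -836/3

The minimum is at (289/2, 715/7). Substituting into each constraint, equality holds for (i) and (vii); the remaining constraints have slack.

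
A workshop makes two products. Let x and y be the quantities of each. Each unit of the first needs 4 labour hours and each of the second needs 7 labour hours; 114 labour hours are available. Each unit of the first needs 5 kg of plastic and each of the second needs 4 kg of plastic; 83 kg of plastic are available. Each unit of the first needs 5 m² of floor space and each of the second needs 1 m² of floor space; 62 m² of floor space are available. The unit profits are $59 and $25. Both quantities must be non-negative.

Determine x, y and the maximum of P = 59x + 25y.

Corner points and P = 59x + 25y:
  (0, 0) → P = 0
  (0, 114/7) → P = 2850/7
  (62/5, 0) → P = 3658/5
  (125/19, 238/19) → P = 13325/19
  (11, 7) → P = 824

The optimum lies where 5x + 4y = 83 and 5x + y = 62.
Solving simultaneously gives x = 11, y = 7.

x = 11, y = 7, maximum P = 824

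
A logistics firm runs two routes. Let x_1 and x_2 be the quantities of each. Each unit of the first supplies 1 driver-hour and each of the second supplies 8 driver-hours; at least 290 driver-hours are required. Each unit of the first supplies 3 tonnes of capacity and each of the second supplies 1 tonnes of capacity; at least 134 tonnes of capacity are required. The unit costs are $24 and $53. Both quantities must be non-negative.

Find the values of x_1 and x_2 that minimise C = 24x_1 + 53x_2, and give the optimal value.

Feasible corners and C = 24x_1 + 53x_2:
  (0, 134) → C = 7102
  (290, 0) → C = 6960
  (34, 32) → C = 2512
The feasible region is unbounded (it extends along (0, 1), (1, 0)), but C strictly increases along every unbounded feasible direction, so there is no improving ray and the minimum is attained at a vertex.

At the optimal vertex, x_1 + 8x_2 = 290 and 3x_1 + x_2 = 134.
Solving simultaneously gives x_1 = 34, x_2 = 32.

x_1 = 34, x_2 = 32, minimum C = 2512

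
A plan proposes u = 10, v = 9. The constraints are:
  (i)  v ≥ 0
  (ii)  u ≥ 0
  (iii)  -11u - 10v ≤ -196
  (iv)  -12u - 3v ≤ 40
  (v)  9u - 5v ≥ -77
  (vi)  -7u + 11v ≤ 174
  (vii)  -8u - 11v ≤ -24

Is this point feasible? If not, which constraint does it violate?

(i): 9 ≥ 0 ✓
(ii): 10 ≥ 0 ✓
(iii): -200 ≤ -196 ✓
(iv): -147 ≤ 40 ✓
(v): 45 ≥ -77 ✓
(vi): 29 ≤ 174 ✓
(vii): -179 ≤ -24 ✓

feasible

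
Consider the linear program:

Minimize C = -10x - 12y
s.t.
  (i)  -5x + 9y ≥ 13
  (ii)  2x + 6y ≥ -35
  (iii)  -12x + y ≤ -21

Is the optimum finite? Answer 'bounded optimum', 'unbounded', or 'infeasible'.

unbounded

From the feasible point (202/103, 261/103), moving in the direction (1, 12) keeps every constraint satisfied while C decreases without bound.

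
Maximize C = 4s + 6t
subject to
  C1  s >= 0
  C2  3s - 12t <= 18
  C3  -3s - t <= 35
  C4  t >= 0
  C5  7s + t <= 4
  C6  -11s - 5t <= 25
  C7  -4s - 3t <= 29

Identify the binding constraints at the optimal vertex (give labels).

Vertices and C = 4s + 6t:
  (0, 0) → C = 0
  (0, 4) → C = 24
  (4/7, 0) → C = 16/7

The maximum is at (0, 4). Substituting into each constraint, equality holds for C1 and C5; the remaining constraints have slack.

C1 and C5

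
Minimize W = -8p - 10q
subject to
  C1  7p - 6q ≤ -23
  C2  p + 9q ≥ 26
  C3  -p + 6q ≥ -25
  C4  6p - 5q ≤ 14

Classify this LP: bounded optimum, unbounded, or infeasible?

From the feasible point (-17/23, 205/69), moving in the direction (5, 6) keeps every constraint satisfied while W decreases without bound.

unbounded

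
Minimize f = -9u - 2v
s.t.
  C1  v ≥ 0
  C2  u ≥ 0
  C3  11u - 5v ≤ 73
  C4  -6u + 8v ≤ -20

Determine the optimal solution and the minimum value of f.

u = 242/29, v = 109/29, minimum f = -2396/29

Feasible corners and f = -9u - 2v:
  (73/11, 0) → f = -657/11
  (10/3, 0) → f = -30
  (242/29, 109/29) → f = -2396/29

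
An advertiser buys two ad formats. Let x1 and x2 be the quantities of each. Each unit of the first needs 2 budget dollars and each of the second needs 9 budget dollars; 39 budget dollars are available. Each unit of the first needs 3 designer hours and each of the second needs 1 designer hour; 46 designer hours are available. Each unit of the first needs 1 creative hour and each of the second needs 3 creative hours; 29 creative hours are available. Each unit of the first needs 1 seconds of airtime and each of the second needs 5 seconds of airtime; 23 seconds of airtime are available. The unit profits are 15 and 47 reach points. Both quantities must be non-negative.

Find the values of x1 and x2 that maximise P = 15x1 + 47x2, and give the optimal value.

x1 = 15, x2 = 1, maximum P = 272

Corner points and P = 15x1 + 47x2:
  (0, 0) → P = 0
  (0, 13/3) → P = 611/3
  (46/3, 0) → P = 230
  (15, 1) → P = 272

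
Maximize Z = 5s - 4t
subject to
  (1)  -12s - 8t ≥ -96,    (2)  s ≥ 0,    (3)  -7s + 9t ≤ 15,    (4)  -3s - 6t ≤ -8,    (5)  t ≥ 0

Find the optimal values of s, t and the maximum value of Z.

Extreme points and Z = 5s - 4t:
  (186/41, 213/41) → Z = 78/41
  (8, 0) → Z = 40
  (0, 5/3) → Z = -20/3
  (0, 4/3) → Z = -16/3
  (8/3, 0) → Z = 40/3

At the optimal vertex, -12s - 8t = -96 and t = 0.
Solving simultaneously gives s = 8, t = 0.

s = 8, t = 0, maximum Z = 40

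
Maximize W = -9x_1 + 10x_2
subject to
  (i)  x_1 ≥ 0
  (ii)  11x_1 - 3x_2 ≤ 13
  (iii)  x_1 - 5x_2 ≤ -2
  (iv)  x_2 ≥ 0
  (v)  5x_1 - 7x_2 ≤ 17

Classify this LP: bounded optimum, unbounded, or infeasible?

From the feasible point (0, 2/5), moving in the direction (0, 1) keeps every constraint satisfied while W increases without bound.

unbounded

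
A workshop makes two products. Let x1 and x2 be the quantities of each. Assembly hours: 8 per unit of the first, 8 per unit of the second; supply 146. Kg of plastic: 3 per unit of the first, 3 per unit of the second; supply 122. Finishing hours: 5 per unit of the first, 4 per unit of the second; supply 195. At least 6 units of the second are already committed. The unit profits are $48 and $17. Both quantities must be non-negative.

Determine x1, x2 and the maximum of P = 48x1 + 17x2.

x1 = 49/4, x2 = 6, maximum P = 690

Feasible corners and P = 48x1 + 17x2:
  (0, 73/4) → P = 1241/4
  (0, 6) → P = 102
  (49/4, 6) → P = 690

The binding constraints are 8x1 + 8x2 = 146 and x2 = 6.
Solving simultaneously gives x1 = 49/4, x2 = 6.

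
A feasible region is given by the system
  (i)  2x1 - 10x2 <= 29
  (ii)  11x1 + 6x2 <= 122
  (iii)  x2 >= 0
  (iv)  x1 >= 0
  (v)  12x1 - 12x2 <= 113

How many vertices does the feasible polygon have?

Of the 10 pairwise boundary intersections, those satisfying every inequality are:
  (0, 61/3)
  (21/2, 13/12)
  (0, 0)
  (113/12, 0)

4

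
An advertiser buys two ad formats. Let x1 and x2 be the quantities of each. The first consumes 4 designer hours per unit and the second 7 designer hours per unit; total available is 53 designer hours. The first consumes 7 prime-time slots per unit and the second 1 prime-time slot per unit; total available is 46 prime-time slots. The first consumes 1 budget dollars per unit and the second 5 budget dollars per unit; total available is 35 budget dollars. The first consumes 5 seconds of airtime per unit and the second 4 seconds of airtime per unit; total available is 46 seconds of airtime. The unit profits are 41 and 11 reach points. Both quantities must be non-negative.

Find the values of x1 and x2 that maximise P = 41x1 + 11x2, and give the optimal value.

x1 = 6, x2 = 4, maximum P = 290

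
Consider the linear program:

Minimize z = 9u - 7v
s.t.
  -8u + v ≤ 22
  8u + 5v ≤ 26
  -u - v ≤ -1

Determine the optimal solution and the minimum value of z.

u = -7/4, v = 8, minimum z = -287/4

Vertices and z = 9u - 7v:
  (-7/4, 8) → z = -287/4
  (-7/3, 10/3) → z = -133/3
  (7, -6) → z = 105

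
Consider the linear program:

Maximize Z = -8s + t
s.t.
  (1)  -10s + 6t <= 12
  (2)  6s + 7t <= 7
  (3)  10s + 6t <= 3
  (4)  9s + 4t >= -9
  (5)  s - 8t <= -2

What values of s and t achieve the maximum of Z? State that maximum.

Vertices and Z = -8s + t:
  (-9/20, 5/4) → Z = 97/20
  (-51/47, 9/47) → Z = 417/47
  (6/43, 23/86) → Z = -73/86
  (-20/19, 9/76) → Z = 649/76

s = -51/47, t = 9/47, maximum Z = 417/47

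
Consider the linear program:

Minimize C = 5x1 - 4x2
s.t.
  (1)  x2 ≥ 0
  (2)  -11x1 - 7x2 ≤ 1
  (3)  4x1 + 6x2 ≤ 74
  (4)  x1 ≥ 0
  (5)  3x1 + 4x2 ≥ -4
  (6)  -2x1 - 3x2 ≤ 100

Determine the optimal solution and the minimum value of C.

Extreme points and C = 5x1 - 4x2:
  (37/2, 0) → C = 185/2
  (0, 0) → C = 0
  (0, 37/3) → C = -148/3

The binding constraints are 4x1 + 6x2 = 74 and x1 = 0.
Solving simultaneously gives x1 = 0, x2 = 37/3.

x1 = 0, x2 = 37/3, minimum C = -148/3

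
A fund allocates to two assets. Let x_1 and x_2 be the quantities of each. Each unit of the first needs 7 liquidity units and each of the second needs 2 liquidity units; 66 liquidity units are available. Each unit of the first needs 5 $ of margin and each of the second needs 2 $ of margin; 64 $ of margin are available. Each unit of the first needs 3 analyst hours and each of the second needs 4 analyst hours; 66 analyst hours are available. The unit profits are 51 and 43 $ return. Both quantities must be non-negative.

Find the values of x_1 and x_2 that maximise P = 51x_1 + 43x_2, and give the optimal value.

Corner points and P = 51x_1 + 43x_2:
  (0, 0) → P = 0
  (0, 33/2) → P = 1419/2
  (66/7, 0) → P = 3366/7
  (6, 12) → P = 822

x_1 = 6, x_2 = 12, maximum P = 822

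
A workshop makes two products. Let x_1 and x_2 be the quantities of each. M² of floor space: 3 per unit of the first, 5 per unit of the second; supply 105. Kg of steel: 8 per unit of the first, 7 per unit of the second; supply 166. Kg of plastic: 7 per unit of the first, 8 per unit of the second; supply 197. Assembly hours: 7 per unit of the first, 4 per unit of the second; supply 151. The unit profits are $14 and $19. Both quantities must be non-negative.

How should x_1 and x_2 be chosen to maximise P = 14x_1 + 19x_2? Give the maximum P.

x_1 = 5, x_2 = 18, maximum P = 412

Extreme points and P = 14x_1 + 19x_2:
  (0, 0) → P = 0
  (0, 21) → P = 399
  (83/4, 0) → P = 581/2
  (5, 18) → P = 412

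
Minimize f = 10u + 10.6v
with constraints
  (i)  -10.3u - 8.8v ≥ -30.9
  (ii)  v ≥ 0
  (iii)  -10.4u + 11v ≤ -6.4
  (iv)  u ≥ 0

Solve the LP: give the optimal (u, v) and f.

At the optimal vertex, v = 0 and -10.4u + 11v = -6.4.
Solving simultaneously gives u = 8/13, v = 0.

u = 8/13, v = 0, minimum f = 80/13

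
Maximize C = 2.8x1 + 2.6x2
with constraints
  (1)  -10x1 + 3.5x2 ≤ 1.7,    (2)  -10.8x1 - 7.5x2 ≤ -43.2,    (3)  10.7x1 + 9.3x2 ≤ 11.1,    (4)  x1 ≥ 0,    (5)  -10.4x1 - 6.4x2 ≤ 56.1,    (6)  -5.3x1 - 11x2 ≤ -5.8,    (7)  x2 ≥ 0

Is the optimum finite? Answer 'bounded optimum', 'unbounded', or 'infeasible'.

infeasible

The boundaries -10x1 + 3.5x2 = 1.7 and -10.8x1 - 7.5x2 = -43.2 meet at (923/752, 3753/940), but that point violates 10.7x1 + 9.3x2 ≤ 11.1. Every candidate vertex is excluded by some other constraint, so the feasible region is empty.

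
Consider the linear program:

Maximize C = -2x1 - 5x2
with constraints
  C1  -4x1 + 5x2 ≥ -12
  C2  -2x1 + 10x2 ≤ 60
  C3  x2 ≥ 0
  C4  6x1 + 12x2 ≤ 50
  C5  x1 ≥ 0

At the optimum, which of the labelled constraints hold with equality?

C3 and C5

Feasible corners and C = -2x1 - 5x2:
  (3, 0) → C = -6
  (197/39, 64/39) → C = -238/13
  (0, 0) → C = 0
  (0, 25/6) → C = -125/6

The maximum is at (0, 0). Substituting into each constraint, equality holds for C3 and C5; the remaining constraints have slack.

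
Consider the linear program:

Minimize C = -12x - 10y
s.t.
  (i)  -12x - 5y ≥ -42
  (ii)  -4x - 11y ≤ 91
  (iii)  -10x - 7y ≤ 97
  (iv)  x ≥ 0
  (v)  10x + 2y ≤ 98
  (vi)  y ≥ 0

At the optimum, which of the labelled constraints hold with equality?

(i) and (iv)

Vertices and C = -12x - 10y:
  (0, 42/5) → C = -84
  (7/2, 0) → C = -42
  (0, 0) → C = 0

The minimum is at (0, 42/5). Substituting into each constraint, equality holds for (i) and (iv); the remaining constraints have slack.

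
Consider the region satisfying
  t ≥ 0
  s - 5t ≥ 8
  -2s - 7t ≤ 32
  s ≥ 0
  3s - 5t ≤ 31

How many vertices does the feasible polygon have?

3

The feasible vertices (each the meet of two boundaries and inside every other half-plane) are:
  (8, 0)
  (31/3, 0)
  (23/2, 7/10)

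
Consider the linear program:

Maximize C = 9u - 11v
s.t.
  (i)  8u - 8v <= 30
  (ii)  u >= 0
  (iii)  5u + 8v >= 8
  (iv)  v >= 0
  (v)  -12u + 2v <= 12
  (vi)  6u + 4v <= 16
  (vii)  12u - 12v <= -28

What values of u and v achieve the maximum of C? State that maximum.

Corner points and C = 9u - 11v:
  (0, 4) → C = -44
  (0, 7/3) → C = -77/3
  (2/3, 3) → C = -27

The binding constraints are u = 0 and 12u - 12v = -28.
Solving simultaneously gives u = 0, v = 7/3.

u = 0, v = 7/3, maximum C = -77/3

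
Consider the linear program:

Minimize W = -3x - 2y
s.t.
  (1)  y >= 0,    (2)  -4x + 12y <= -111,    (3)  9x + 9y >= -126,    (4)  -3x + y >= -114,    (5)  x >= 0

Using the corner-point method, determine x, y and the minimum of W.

x = 1257/32, y = 123/32, minimum W = -4017/32

Extreme points and W = -3x - 2y:
  (111/4, 0) → W = -333/4
  (38, 0) → W = -114
  (1257/32, 123/32) → W = -4017/32

The binding constraints are -4x + 12y = -111 and -3x + y = -114.
Solving simultaneously gives x = 1257/32, y = 123/32.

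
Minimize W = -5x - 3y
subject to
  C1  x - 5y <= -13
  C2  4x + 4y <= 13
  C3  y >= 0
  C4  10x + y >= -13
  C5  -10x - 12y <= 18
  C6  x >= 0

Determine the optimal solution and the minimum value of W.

x = 13/24, y = 65/24, minimum W = -65/6

Vertices and W = -5x - 3y:
  (13/24, 65/24) → W = -65/6
  (0, 13/5) → W = -39/5
  (0, 13/4) → W = -39/4

The binding constraints are x - 5y = -13 and 4x + 4y = 13.
Solving simultaneously gives x = 13/24, y = 65/24.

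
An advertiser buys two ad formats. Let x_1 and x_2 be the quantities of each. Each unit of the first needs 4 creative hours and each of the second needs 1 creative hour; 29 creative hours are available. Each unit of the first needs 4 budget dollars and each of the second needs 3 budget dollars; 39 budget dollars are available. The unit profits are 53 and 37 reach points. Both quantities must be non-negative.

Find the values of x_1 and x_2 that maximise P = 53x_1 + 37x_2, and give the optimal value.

Vertices and P = 53x_1 + 37x_2:
  (0, 0) → P = 0
  (0, 13) → P = 481
  (29/4, 0) → P = 1537/4
  (6, 5) → P = 503

The optimum lies where 4x_1 + x_2 = 29 and 4x_1 + 3x_2 = 39.
Solving simultaneously gives x_1 = 6, x_2 = 5.

x_1 = 6, x_2 = 5, maximum P = 503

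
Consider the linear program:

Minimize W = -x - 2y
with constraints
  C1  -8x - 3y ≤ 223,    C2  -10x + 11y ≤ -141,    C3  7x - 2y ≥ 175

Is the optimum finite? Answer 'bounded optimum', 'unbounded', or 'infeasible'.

unbounded

From the feasible point (79/37, -2961/37), moving in the direction (11, 10) keeps every constraint satisfied while W decreases without bound.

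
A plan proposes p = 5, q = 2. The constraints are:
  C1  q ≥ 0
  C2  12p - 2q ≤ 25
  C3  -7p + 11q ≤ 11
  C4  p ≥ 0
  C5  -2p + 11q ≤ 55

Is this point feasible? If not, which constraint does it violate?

Constraint C2: 12p - 2q = 56, which is not ≤ 25. All other constraints are satisfied.

not feasible — violates C2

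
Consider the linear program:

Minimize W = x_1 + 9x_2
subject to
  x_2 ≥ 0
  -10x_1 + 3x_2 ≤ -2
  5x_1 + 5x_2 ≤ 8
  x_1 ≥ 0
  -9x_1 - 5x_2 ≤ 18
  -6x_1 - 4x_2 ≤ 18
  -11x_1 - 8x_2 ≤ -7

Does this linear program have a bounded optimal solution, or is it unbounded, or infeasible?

Extreme points and W = x_1 + 9x_2:
  (8/5, 0) → W = 8/5
  (7/11, 0) → W = 7/11
  (34/65, 14/13) → W = 664/65
  (37/113, 48/113) → W = 469/113
The feasible region has finitely many vertices and no improving ray; the minimum is 7/11 at (7/11, 0).

bounded optimum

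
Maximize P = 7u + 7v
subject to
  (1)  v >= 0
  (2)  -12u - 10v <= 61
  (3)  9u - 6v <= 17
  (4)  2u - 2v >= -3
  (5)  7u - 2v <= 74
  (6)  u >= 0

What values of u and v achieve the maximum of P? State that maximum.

u = 26/3, v = 61/6, maximum P = 791/6

Vertices and P = 7u + 7v:
  (17/9, 0) → P = 119/9
  (0, 0) → P = 0
  (26/3, 61/6) → P = 791/6
  (0, 3/2) → P = 21/2

The binding constraints are 9u - 6v = 17 and 2u - 2v = -3.
Solving simultaneously gives u = 26/3, v = 61/6.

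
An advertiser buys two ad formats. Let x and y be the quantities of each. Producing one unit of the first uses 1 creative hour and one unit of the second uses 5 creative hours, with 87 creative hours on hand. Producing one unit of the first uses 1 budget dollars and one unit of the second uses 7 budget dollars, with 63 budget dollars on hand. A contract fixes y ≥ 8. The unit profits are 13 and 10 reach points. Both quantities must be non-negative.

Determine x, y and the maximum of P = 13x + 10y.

x = 7, y = 8, maximum P = 171

Extreme points and P = 13x + 10y:
  (0, 9) → P = 90
  (0, 8) → P = 80
  (7, 8) → P = 171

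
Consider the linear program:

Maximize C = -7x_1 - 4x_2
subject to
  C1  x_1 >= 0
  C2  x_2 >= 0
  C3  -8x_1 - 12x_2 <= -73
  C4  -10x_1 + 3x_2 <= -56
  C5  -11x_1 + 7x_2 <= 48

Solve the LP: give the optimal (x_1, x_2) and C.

Vertices and C = -7x_1 - 4x_2:
  (73/8, 0) → C = -511/8
  (99/16, 47/24) → C = -2455/48
  (536/37, 1096/37) → C = -8136/37
The feasible region is unbounded (it extends along (1, 0), (7, 11)), but C strictly decreases along every unbounded feasible direction, so there is no improving ray and the maximum is attained at a vertex.

The binding constraints are -8x_1 - 12x_2 = -73 and -10x_1 + 3x_2 = -56.
Solving simultaneously gives x_1 = 99/16, x_2 = 47/24.

x_1 = 99/16, x_2 = 47/24, maximum C = -2455/48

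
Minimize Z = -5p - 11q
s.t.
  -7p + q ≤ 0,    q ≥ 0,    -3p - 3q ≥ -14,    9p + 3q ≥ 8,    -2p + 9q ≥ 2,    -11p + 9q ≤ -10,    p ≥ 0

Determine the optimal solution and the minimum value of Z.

Vertices and Z = -5p - 11q:
  (40/11, 34/33) → Z = -974/33
  (13/5, 31/15) → Z = -536/15
  (4/3, 14/27) → Z = -334/27

p = 13/5, q = 31/15, minimum Z = -536/15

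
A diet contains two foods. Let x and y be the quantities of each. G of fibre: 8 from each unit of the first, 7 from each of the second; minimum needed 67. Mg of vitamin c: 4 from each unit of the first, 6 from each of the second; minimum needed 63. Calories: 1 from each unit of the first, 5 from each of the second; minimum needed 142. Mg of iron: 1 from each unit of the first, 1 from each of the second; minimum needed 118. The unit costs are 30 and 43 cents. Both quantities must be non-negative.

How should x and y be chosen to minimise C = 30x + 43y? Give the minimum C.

Extreme points and C = 30x + 43y:
  (0, 118) → C = 5074
  (142, 0) → C = 4260
  (112, 6) → C = 3618
The feasible region is unbounded (it extends along (0, 1), (1, 0)), but C strictly increases along every unbounded feasible direction, so there is no improving ray and the minimum is attained at a vertex.

x = 112, y = 6, minimum C = 3618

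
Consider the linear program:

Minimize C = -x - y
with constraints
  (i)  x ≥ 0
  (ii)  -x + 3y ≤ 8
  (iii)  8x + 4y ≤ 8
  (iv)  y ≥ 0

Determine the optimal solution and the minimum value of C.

x = 0, y = 2, minimum C = -2

Feasible corners and C = -x - y:
  (0, 2) → C = -2
  (0, 0) → C = 0
  (1, 0) → C = -1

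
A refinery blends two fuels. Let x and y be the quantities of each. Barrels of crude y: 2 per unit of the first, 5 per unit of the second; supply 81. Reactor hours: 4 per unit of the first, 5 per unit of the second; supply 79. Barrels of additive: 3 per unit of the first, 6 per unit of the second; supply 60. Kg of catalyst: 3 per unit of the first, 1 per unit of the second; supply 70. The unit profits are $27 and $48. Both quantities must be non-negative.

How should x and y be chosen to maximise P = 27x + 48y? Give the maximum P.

x = 58/3, y = 1/3, maximum P = 538

Extreme points and P = 27x + 48y:
  (0, 0) → P = 0
  (0, 10) → P = 480
  (79/4, 0) → P = 2133/4
  (58/3, 1/3) → P = 538

At the optimal vertex, 4x + 5y = 79 and 3x + 6y = 60.
Solving simultaneously gives x = 58/3, y = 1/3.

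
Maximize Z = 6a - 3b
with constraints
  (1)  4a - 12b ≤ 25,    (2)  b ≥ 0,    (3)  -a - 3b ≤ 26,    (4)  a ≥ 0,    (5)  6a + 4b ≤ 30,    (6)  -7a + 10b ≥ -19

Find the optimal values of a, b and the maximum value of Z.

a = 47/11, b = 12/11, maximum Z = 246/11

The binding constraints are 6a + 4b = 30 and -7a + 10b = -19.
Solving simultaneously gives a = 47/11, b = 12/11.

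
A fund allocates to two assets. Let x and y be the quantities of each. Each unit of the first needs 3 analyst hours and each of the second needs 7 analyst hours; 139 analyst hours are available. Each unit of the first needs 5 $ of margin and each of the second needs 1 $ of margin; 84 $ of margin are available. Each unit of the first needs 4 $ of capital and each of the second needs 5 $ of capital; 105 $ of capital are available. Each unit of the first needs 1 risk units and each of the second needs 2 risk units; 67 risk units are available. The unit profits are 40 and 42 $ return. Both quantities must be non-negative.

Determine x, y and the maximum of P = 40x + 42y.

x = 15, y = 9, maximum P = 978

Vertices and P = 40x + 42y:
  (0, 0) → P = 0
  (0, 139/7) → P = 834
  (84/5, 0) → P = 672
  (40/13, 241/13) → P = 11722/13
  (15, 9) → P = 978

The binding constraints are 5x + y = 84 and 4x + 5y = 105.
Solving simultaneously gives x = 15, y = 9.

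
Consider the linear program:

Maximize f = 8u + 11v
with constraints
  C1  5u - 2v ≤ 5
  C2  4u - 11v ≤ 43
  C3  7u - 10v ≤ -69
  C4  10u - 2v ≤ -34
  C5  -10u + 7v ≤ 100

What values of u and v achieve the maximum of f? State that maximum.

Vertices and f = 8u + 11v:
  (-101/43, 226/43) → f = 1678/43
  (-517/51, -10/51) → f = -4246/51
  (-19/25, 66/5) → f = 3478/25

u = -19/25, v = 66/5, maximum f = 3478/25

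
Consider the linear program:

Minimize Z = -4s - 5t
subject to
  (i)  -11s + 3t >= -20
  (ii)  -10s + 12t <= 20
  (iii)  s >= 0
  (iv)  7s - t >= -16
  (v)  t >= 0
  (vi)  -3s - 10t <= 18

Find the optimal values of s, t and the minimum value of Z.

Vertices and Z = -4s - 5t:
  (50/17, 70/17) → Z = -550/17
  (20/11, 0) → Z = -80/11
  (0, 5/3) → Z = -25/3
  (0, 0) → Z = 0

s = 50/17, t = 70/17, minimum Z = -550/17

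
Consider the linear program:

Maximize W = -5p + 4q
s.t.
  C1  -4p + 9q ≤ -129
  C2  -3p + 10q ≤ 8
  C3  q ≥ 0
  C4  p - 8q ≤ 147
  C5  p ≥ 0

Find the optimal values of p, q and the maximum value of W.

p = 129/4, q = 0, maximum W = -645/4

Corner points and W = -5p + 4q:
  (1362/13, 419/13) → W = -5134/13
  (129/4, 0) → W = -645/4
  (147, 0) → W = -735
The feasible region is unbounded (it extends along (8, 1), (10, 3)), but W strictly decreases along every unbounded feasible direction, so there is no improving ray and the maximum is attained at a vertex.

The optimum lies where -4p + 9q = -129 and q = 0.
Solving simultaneously gives p = 129/4, q = 0.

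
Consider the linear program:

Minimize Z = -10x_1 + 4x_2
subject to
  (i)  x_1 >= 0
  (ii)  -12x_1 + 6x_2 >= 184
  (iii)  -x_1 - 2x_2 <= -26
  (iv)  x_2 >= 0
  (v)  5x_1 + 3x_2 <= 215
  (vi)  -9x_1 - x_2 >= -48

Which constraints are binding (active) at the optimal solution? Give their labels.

Corner points and Z = -10x_1 + 4x_2:
  (0, 92/3) → Z = 368/3
  (0, 48) → Z = 192
  (52/33, 372/11) → Z = 3944/33

The minimum is at (52/33, 372/11). Substituting into each constraint, equality holds for (ii) and (vi); the remaining constraints have slack.

(ii) and (vi)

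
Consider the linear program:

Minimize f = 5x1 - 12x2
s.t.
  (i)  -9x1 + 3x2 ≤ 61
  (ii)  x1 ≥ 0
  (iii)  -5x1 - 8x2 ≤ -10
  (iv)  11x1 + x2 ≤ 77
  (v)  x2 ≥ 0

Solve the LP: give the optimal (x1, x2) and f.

Feasible corners and f = 5x1 - 12x2:
  (0, 61/3) → f = -244
  (85/21, 682/21) → f = -7759/21
  (0, 5/4) → f = -15
  (2, 0) → f = 10
  (7, 0) → f = 35

The binding constraints are -9x1 + 3x2 = 61 and 11x1 + x2 = 77.
Solving simultaneously gives x1 = 85/21, x2 = 682/21.

x1 = 85/21, x2 = 682/21, minimum f = -7759/21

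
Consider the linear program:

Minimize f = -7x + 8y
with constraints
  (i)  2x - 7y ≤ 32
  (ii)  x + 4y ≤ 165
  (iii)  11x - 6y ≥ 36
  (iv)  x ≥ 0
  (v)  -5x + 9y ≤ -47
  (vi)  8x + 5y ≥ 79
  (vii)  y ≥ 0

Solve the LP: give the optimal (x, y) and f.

Corner points and f = -7x + 8y:
  (1283/15, 298/15) → f = -2199/5
  (16, 0) → f = -112
  (1673/29, 778/29) → f = -5487/29
  (946/97, 19/97) → f = -6470/97
  (79/8, 0) → f = -553/8

x = 1283/15, y = 298/15, minimum f = -2199/5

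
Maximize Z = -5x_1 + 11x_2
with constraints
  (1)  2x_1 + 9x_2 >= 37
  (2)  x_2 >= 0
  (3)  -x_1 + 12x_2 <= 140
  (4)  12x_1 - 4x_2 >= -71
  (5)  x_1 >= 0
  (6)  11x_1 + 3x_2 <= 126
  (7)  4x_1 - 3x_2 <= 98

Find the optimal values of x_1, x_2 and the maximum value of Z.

Feasible corners and Z = -5x_1 + 11x_2:
  (0, 37/9) → Z = 407/9
  (11, 5/3) → Z = -110/3
  (0, 35/3) → Z = 385/3
  (364/45, 1666/135) → Z = 12866/135

x_1 = 0, x_2 = 35/3, maximum Z = 385/3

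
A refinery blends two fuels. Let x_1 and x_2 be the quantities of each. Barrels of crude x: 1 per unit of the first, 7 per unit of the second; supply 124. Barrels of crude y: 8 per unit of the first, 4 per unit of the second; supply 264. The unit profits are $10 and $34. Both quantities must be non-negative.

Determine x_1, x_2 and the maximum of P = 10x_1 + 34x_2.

x_1 = 26, x_2 = 14, maximum P = 736

Vertices and P = 10x_1 + 34x_2:
  (0, 0) → P = 0
  (0, 124/7) → P = 4216/7
  (33, 0) → P = 330
  (26, 14) → P = 736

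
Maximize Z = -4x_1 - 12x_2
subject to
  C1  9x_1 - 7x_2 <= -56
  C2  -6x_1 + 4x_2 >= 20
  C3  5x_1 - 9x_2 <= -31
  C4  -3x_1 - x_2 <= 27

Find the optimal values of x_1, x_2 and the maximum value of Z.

x_1 = -137/16, x_2 = -21/16, maximum Z = 50

Vertices and Z = -4x_1 - 12x_2:
  (14, 26) → Z = -368
  (-287/46, -1/46) → Z = 580/23
  (-137/16, -21/16) → Z = 50
The feasible region is unbounded (it extends along (2, 3), (-1, 3)), but Z strictly decreases along every unbounded feasible direction, so there is no improving ray and the maximum is attained at a vertex.

At the optimal vertex, 5x_1 - 9x_2 = -31 and -3x_1 - x_2 = 27.
Solving simultaneously gives x_1 = -137/16, x_2 = -21/16.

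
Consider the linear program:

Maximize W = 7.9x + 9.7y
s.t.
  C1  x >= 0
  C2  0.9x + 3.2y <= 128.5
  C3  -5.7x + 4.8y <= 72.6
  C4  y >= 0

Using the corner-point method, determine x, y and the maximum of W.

Corner points and W = 7.9x + 9.7y:
  (0, 121/8) → W = 11737/80
  (0, 0) → W = 0
  (801/47, 26593/752) → W = 718397/1504
  (1285/9, 0) → W = 20303/18

At the optimal vertex, 0.9x + 3.2y = 128.5 and y = 0.
Solving simultaneously gives x = 1285/9, y = 0.

x = 1285/9, y = 0, maximum W = 20303/18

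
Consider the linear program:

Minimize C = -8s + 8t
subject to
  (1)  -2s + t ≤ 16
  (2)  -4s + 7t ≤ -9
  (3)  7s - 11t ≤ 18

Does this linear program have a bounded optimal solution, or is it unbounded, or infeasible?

bounded optimum

Feasible corners and C = -8s + 8t:
  (-121/10, -41/5) → C = 156/5
  (-194/15, -148/15) → C = 368/15
  (27/5, 9/5) → C = -144/5
The feasible region has finitely many vertices and no improving ray; the minimum is -144/5 at (27/5, 9/5).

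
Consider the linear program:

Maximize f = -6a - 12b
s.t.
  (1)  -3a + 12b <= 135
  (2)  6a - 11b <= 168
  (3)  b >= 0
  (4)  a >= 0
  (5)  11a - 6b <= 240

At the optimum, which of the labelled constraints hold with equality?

Feasible corners and f = -6a - 12b:
  (0, 45/4) → f = -135
  (615/19, 735/38) → f = -8100/19
  (0, 0) → f = 0
  (240/11, 0) → f = -1440/11

The maximum is at (0, 0). Substituting into each constraint, equality holds for (3) and (4); the remaining constraints have slack.

(3) and (4)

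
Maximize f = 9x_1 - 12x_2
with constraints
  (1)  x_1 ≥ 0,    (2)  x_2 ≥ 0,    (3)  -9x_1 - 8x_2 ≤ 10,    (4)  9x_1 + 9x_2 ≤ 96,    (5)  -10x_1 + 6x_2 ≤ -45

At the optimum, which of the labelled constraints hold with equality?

Vertices and f = 9x_1 - 12x_2:
  (32/3, 0) → f = 96
  (9/2, 0) → f = 81/2
  (109/16, 185/48) → f = 241/16

The maximum is at (32/3, 0). Substituting into each constraint, equality holds for (2) and (4); the remaining constraints have slack.

(2) and (4)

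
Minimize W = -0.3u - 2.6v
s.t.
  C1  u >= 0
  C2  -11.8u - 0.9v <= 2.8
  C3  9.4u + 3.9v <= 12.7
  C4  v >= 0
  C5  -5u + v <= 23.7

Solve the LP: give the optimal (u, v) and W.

Corner points and W = -0.3u - 2.6v:
  (0, 127/39) → W = -127/15
  (0, 0) → W = 0
  (127/94, 0) → W = -381/940

The optimum lies where u = 0 and 9.4u + 3.9v = 12.7.
Solving simultaneously gives u = 0, v = 127/39.

u = 0, v = 127/39, minimum W = -127/15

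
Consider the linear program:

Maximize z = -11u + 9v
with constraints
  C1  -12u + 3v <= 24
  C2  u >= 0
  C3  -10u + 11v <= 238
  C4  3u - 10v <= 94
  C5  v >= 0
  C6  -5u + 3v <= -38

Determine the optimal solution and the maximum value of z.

u = 1132/25, v = 314/5, maximum z = 1678/25

Feasible corners and z = -11u + 9v:
  (1132/25, 314/5) → z = 1678/25
  (94/3, 0) → z = -1034/3
  (38/5, 0) → z = -418/5
The feasible region is unbounded (it extends along (11, 10), (10, 3)), but z strictly decreases along every unbounded feasible direction, so there is no improving ray and the maximum is attained at a vertex.

At the optimal vertex, -10u + 11v = 238 and -5u + 3v = -38.
Solving simultaneously gives u = 1132/25, v = 314/5.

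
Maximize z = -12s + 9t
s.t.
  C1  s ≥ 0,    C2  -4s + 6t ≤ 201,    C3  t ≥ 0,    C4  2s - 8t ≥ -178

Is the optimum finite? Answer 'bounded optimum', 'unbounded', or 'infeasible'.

bounded optimum

Vertices and z = -12s + 9t:
  (0, 0) → z = 0
  (0, 89/4) → z = 801/4
The feasible region has finitely many vertices and no improving ray; the maximum is 801/4 at (0, 89/4).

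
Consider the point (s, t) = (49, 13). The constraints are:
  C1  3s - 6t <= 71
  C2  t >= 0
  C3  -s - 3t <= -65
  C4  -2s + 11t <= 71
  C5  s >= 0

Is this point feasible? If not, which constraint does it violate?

feasible

C1: 69 ≤ 71 ✓
C2: 13 ≥ 0 ✓
C3: -88 ≤ -65 ✓
C4: 45 ≤ 71 ✓
C5: 49 ≥ 0 ✓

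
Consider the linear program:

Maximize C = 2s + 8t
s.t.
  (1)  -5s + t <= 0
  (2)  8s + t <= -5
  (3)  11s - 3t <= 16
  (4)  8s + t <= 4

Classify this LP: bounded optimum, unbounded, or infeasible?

bounded optimum

Feasible corners and C = 2s + 8t:
  (-5/13, -25/13) → C = -210/13
  (-4, -20) → C = -168
  (1/35, -183/35) → C = -1462/35
The feasible region has finitely many vertices and no improving ray; the maximum is -210/13 at (-5/13, -25/13).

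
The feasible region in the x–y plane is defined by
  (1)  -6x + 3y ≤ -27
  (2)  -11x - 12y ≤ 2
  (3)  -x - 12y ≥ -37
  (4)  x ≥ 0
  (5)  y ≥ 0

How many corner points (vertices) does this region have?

Of the 10 pairwise boundary intersections, those satisfying every inequality are:
  (29/5, 13/5)
  (9/2, 0)
  (37, 0)

3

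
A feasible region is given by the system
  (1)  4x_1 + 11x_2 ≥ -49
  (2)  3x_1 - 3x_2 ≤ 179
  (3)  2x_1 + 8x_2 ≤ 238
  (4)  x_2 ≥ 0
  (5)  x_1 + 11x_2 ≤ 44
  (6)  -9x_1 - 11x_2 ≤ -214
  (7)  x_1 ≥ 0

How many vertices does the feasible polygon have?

The feasible vertices (each the meet of two boundaries and inside every other half-plane) are:
  (44, 0)
  (214/9, 0)
  (85/4, 91/44)

3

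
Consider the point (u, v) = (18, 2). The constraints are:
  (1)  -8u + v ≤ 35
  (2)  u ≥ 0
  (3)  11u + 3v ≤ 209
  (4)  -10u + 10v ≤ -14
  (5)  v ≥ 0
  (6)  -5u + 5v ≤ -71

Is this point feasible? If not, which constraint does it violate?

(1): -142 ≤ 35 ✓
(2): 18 ≥ 0 ✓
(3): 204 ≤ 209 ✓
(4): -160 ≤ -14 ✓
(5): 2 ≥ 0 ✓
(6): -80 ≤ -71 ✓

feasible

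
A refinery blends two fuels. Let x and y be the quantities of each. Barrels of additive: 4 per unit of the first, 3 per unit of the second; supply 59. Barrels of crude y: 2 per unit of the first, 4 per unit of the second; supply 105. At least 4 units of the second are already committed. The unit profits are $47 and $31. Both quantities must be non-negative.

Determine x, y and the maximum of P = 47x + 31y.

x = 47/4, y = 4, maximum P = 2705/4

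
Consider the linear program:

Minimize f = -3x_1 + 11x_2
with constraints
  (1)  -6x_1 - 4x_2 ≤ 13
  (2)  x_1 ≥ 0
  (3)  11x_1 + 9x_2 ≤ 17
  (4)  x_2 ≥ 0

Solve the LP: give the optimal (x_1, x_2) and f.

x_1 = 17/11, x_2 = 0, minimum f = -51/11

Vertices and f = -3x_1 + 11x_2:
  (0, 17/9) → f = 187/9
  (0, 0) → f = 0
  (17/11, 0) → f = -51/11

At the optimal vertex, 11x_1 + 9x_2 = 17 and x_2 = 0.
Solving simultaneously gives x_1 = 17/11, x_2 = 0.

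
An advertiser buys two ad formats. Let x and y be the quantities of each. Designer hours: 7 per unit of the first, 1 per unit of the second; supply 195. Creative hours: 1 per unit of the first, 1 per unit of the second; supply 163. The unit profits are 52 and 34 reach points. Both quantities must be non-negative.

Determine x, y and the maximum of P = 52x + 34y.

x = 16/3, y = 473/3, maximum P = 5638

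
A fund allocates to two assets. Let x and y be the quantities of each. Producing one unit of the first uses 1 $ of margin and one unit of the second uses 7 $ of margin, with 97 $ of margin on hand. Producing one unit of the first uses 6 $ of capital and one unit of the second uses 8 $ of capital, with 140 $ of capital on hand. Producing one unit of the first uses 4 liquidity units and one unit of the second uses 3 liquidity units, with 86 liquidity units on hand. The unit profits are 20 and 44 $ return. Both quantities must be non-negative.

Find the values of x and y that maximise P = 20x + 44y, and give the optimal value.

x = 6, y = 13, maximum P = 692

Vertices and P = 20x + 44y:
  (0, 0) → P = 0
  (0, 97/7) → P = 4268/7
  (43/2, 0) → P = 430
  (6, 13) → P = 692
  (134/7, 22/7) → P = 3648/7

The optimum lies where x + 7y = 97 and 6x + 8y = 140.
Solving simultaneously gives x = 6, y = 13.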